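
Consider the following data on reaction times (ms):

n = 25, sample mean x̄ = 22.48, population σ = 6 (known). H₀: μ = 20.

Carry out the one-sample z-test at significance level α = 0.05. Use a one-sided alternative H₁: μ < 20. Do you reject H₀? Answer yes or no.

SE = σ/√n = 6/√25 = 1.2000
z = (x̄−μ₀)/SE = (22.48−20)/1.2000 = 2.0667
p-value (one-sided, H₁ less) = 0.98062
At α=0.05: p ≥ α → fail to reject H₀

reject H₀: no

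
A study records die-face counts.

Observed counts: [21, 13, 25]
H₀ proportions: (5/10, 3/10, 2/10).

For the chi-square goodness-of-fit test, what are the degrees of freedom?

df = k − 1 = 3 − 1 = 2

degrees of freedom = 2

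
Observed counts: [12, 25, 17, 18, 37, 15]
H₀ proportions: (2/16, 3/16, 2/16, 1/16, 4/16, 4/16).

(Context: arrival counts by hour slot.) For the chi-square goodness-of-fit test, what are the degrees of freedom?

degrees of freedom = 5

df = k − 1 = 6 − 1 = 5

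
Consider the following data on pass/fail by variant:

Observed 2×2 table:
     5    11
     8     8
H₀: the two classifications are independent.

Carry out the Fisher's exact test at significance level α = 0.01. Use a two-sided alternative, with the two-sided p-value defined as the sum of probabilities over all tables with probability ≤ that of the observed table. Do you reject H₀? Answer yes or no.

Margins: r₁=16, r₂=16, c₁=13, c₂=19, n=32
p_obs = C(16,5)·C(16,8)/C(32,13); sum pmf over tables with pmf ≤ p_obs
p-value (two-sided) = 0.47255
At α=0.01: p ≥ α → fail to reject H₀

reject H₀: no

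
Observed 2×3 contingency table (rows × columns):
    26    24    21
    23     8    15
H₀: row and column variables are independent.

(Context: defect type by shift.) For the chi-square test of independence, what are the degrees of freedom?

degrees of freedom = 2

df = (r−1)(c−1) = (2−1)·(3−1) = 2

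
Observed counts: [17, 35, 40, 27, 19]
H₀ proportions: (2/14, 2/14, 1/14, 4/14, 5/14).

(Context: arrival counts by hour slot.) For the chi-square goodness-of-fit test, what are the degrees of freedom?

degrees of freedom = 4

df = k − 1 = 5 − 1 = 4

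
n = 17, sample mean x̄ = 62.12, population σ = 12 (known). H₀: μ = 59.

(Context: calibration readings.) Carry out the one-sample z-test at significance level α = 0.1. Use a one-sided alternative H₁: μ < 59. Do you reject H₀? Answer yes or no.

reject H₀: no

SE = σ/√n = 12/√17 = 2.9104
z = (x̄−μ₀)/SE = (62.12−59)/2.9104 = 1.0720
p-value (one-sided, H₁ less) = 0.85814
At α=0.1: p ≥ α → fail to reject H₀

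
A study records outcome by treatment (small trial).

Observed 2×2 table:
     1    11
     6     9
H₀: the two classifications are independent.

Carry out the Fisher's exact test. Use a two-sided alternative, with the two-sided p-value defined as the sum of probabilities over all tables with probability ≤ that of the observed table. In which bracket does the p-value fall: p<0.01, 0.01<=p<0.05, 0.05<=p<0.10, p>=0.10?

p-value bracket: 0.05<=p<0.10

Margins: r₁=12, r₂=15, c₁=7, c₂=20, n=27
p_obs = C(12,1)·C(15,6)/C(27,7); sum pmf over tables with pmf ≤ p_obs
p-value (two-sided) = 0.09138
→ bracket: 0.05<=p<0.10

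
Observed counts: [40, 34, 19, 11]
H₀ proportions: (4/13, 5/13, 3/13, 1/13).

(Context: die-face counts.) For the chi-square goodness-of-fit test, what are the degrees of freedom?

degrees of freedom = 3

df = k − 1 = 4 − 1 = 3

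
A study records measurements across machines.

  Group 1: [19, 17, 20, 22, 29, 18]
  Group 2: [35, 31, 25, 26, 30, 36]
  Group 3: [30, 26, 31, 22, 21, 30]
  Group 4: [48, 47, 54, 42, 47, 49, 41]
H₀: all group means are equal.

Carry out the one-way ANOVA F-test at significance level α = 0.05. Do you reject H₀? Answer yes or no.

Group means [20.83, 30.50, 26.67, 46.86], grand mean 31.840
SSB = Σnᵢ(x̄ᵢ−x̄)² = 2476.836; SSW = ΣΣ(x−x̄ᵢ)² = 406.524
MSB = 2476.836/3 = 825.6121; MSW = 406.524/21 = 19.3583
F = MSB/MSW = 42.6490
df = (3, 21)
p-value (upper-tail) = 0.00000
At α=0.05: p < α → reject H₀

reject H₀: yes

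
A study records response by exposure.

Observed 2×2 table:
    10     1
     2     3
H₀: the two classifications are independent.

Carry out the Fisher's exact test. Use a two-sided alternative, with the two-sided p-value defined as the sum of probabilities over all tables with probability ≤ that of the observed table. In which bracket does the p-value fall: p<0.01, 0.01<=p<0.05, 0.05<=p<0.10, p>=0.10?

p-value bracket: 0.05<=p<0.10

Margins: r₁=11, r₂=5, c₁=12, c₂=4, n=16
p_obs = C(11,10)·C(5,2)/C(16,12); sum pmf over tables with pmf ≤ p_obs
p-value (two-sided) = 0.06319
→ bracket: 0.05<=p<0.10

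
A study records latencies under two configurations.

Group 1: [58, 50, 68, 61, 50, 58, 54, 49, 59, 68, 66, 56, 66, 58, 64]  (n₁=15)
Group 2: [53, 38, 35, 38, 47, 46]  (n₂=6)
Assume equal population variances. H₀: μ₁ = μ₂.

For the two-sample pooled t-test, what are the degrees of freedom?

df = n₁ + n₂ − 2 = 15 + 6 − 2 = 19

degrees of freedom = 19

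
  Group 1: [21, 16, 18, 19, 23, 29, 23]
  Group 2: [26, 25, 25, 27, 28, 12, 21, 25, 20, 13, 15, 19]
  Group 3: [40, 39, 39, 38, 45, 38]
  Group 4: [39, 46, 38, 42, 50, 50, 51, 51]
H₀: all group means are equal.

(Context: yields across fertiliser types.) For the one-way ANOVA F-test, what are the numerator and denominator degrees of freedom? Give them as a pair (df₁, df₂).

k = 4 groups, N = 33 total
df = (k−1, N−k) = (4−1, 33−4) = (3, 29)

degrees of freedom = [3, 29]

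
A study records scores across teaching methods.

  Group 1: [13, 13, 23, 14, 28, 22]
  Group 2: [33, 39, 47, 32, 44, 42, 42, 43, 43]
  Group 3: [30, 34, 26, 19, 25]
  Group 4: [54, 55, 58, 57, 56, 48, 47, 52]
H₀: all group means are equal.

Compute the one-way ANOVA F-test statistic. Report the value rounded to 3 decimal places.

test statistic = 58.777

Group means [18.83, 40.56, 26.80, 53.38], grand mean 37.107
SSB = Σnᵢ(x̄ᵢ−x̄)² = 4758.948; SSW = ΣΣ(x−x̄ᵢ)² = 647.731
MSB = 4758.948/3 = 1586.3160; MSW = 647.731/24 = 26.9888
F = MSB/MSW = 58.7769
df = (3, 24)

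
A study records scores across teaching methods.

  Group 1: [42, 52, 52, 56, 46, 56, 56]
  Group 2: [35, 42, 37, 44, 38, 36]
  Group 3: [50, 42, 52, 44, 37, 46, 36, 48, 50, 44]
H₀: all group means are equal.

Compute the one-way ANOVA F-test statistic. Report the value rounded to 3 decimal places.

test statistic = 10.364

Group means [51.43, 38.67, 44.90], grand mean 45.261
SSB = Σnᵢ(x̄ᵢ−x̄)² = 528.487; SSW = ΣΣ(x−x̄ᵢ)² = 509.948
MSB = 528.487/2 = 264.2436; MSW = 509.948/20 = 25.4974
F = MSB/MSW = 10.3636
df = (2, 20)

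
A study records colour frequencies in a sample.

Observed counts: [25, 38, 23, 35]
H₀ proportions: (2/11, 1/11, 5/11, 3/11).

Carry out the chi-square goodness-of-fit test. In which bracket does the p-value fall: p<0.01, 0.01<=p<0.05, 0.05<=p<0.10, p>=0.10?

n = 121; E_i = n·p_i = [22.00, 11.00, 55.00, 33.00]
χ² = (25−22.00)²/22.00 + (38−11.00)²/11.00 + (23−55.00)²/55.00 + (35−33.00)²/33.00 = 85.4212
df = 3
p-value (upper-tail) = 0.00000
→ bracket: p<0.01

p-value bracket: p<0.01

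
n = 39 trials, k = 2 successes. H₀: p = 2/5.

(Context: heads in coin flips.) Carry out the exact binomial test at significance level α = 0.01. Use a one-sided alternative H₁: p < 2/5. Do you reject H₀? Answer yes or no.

Exact binomial: n=39, k=2, p₀=2/5=0.4000
P(X≤2) from Σ C(n,i)·p₀^i·(1−p₀)^(n−i)
p-value (one-sided, H₁ less) = 0.00000
At α=0.01: p < α → reject H₀

reject H₀: yes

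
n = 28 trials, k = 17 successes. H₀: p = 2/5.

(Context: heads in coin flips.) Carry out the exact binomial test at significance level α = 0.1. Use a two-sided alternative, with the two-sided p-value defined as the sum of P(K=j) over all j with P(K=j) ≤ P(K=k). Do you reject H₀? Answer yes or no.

Exact binomial: n=28, k=17, p₀=2/5=0.4000
P(X=j) = C(n,j)·p₀^j·(1−p₀)^(n−j); p = Σ P(X=j) over j with P(X=j) ≤ P(X=17)
p-value (two-sided) = 0.03265
At α=0.1: p < α → reject H₀

reject H₀: yes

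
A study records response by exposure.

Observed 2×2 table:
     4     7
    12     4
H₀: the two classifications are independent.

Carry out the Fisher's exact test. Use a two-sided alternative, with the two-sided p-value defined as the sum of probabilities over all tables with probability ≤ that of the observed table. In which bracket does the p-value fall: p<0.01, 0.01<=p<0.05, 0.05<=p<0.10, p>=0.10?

p-value bracket: 0.05<=p<0.10

Margins: r₁=11, r₂=16, c₁=16, c₂=11, n=27
p_obs = C(11,4)·C(16,12)/C(27,16); sum pmf over tables with pmf ≤ p_obs
p-value (two-sided) = 0.06076
→ bracket: 0.05<=p<0.10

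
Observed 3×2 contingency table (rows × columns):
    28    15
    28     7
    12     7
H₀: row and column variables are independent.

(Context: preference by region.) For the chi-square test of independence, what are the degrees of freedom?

degrees of freedom = 2

df = (r−1)(c−1) = (3−1)·(2−1) = 2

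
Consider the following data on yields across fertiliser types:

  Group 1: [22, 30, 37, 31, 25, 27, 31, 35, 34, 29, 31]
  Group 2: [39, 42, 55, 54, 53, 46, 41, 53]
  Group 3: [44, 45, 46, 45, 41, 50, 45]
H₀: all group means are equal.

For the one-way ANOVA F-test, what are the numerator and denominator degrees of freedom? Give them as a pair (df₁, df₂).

k = 3 groups, N = 26 total
df = (k−1, N−k) = (3−1, 26−3) = (2, 23)

degrees of freedom = [2, 23]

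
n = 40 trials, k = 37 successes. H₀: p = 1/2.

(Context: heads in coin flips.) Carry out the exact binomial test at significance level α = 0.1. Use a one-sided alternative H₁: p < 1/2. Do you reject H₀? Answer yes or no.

reject H₀: no

Exact binomial: n=40, k=37, p₀=1/2=0.5000
P(X≤37) from Σ C(n,i)·p₀^i·(1−p₀)^(n−i)
p-value (one-sided, H₁ less) = 1.00000
At α=0.1: p ≥ α → fail to reject H₀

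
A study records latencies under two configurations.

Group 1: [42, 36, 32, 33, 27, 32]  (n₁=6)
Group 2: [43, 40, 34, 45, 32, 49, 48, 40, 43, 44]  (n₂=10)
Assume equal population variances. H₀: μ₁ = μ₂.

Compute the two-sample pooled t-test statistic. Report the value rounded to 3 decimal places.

x̄₁=33.667, s₁=5.007, n₁=6
x̄₂=41.800, s₂=5.493, n₂=10
s_p² = [5·5.007² + 9·5.493²]/14 = 28.3524
SE = √(s_p²·(1/6+1/10)) = 2.7497
t = (33.667−41.800)/2.7497 = -2.9579
df = 14

test statistic = -2.958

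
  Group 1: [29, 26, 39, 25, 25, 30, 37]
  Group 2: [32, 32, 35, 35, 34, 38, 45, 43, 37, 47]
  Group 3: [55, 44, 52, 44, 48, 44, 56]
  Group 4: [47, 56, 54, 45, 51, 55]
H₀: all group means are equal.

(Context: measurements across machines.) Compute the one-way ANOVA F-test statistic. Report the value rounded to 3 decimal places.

Group means [30.14, 37.80, 49.00, 51.33], grand mean 41.333
SSB = Σnᵢ(x̄ᵢ−x̄)² = 2012.876; SSW = ΣΣ(x−x̄ᵢ)² = 729.790
MSB = 2012.876/3 = 670.9587; MSW = 729.790/26 = 28.0689
F = MSB/MSW = 23.9040
df = (3, 26)

test statistic = 23.904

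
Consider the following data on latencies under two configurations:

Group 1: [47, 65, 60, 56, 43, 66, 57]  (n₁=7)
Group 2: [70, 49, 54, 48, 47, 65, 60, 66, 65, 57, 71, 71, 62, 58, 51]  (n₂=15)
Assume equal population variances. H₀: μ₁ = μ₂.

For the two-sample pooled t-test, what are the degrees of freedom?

df = n₁ + n₂ − 2 = 7 + 15 − 2 = 20

degrees of freedom = 20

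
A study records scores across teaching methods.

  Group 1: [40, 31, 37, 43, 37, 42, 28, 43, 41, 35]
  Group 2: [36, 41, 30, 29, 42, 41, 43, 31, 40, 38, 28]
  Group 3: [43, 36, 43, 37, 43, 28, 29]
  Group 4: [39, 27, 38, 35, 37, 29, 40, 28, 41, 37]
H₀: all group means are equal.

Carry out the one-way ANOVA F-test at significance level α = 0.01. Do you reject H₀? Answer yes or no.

Group means [37.70, 36.27, 37.00, 35.10], grand mean 36.474
SSB = Σnᵢ(x̄ᵢ−x̄)² = 36.292; SSW = ΣΣ(x−x̄ᵢ)² = 1063.182
MSB = 36.292/3 = 12.0973; MSW = 1063.182/34 = 31.2701
F = MSB/MSW = 0.3869
df = (3, 34)
p-value (upper-tail) = 0.76315
At α=0.01: p ≥ α → fail to reject H₀

reject H₀: no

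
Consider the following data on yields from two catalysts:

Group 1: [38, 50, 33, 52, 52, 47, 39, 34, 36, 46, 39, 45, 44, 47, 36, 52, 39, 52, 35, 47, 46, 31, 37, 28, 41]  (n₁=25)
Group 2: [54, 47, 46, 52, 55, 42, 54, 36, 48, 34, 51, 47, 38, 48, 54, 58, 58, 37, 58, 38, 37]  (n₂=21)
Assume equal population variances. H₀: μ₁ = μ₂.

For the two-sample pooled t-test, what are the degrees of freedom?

degrees of freedom = 44

df = n₁ + n₂ − 2 = 25 + 21 − 2 = 44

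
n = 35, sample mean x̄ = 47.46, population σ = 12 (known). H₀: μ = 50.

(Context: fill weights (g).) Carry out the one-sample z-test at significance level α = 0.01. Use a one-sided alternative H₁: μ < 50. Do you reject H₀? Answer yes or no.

SE = σ/√n = 12/√35 = 2.0284
z = (x̄−μ₀)/SE = (47.46−50)/2.0284 = -1.2522
p-value (one-sided, H₁ less) = 0.10524
At α=0.01: p ≥ α → fail to reject H₀

reject H₀: no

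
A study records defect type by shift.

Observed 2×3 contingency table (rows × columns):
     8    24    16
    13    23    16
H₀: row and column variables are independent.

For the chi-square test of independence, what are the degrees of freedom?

degrees of freedom = 2

df = (r−1)(c−1) = (2−1)·(3−1) = 2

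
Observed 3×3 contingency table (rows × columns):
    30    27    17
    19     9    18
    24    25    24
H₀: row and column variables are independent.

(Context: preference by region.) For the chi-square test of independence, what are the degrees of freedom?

df = (r−1)(c−1) = (3−1)·(3−1) = 4

degrees of freedom = 4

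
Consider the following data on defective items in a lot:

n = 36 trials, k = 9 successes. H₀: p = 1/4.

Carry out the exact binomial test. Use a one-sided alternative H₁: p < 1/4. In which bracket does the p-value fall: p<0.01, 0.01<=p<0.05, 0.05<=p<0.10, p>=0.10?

p-value bracket: p>=0.10

Exact binomial: n=36, k=9, p₀=1/4=0.2500
P(X≤9) from Σ C(n,i)·p₀^i·(1−p₀)^(n−i)
p-value (one-sided, H₁ less) = 0.58832
→ bracket: p>=0.10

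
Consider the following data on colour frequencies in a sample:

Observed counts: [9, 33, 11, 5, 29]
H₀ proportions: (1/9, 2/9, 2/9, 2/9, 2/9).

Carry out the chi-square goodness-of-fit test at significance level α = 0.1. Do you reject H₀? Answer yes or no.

reject H₀: yes

n = 87; E_i = n·p_i = [9.67, 19.33, 19.33, 19.33, 19.33]
χ² = (9−9.67)²/9.67 + (33−19.33)²/19.33 + (11−19.33)²/19.33 + (5−19.33)²/19.33 + (29−19.33)²/19.33 = 28.7586
df = 4
p-value (upper-tail) = 0.00001
At α=0.1: p < α → reject H₀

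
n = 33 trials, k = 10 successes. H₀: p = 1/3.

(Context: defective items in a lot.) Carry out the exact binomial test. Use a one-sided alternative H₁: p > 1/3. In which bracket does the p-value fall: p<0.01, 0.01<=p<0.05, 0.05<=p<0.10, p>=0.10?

Exact binomial: n=33, k=10, p₀=1/3=0.3333
P(X≥10) from Σ C(n,i)·p₀^i·(1−p₀)^(n−i)
p-value (one-sided, H₁ greater) = 0.70479
→ bracket: p>=0.10

p-value bracket: p>=0.10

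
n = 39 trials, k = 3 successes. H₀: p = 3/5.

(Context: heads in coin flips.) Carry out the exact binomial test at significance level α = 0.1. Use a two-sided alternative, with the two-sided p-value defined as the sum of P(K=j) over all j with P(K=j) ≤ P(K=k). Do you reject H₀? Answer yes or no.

Exact binomial: n=39, k=3, p₀=3/5=0.6000
P(X=j) = C(n,j)·p₀^j·(1−p₀)^(n−j); p = Σ P(X=j) over j with P(X=j) ≤ P(X=3)
p-value (two-sided) = 0.00000
At α=0.1: p < α → reject H₀

reject H₀: yes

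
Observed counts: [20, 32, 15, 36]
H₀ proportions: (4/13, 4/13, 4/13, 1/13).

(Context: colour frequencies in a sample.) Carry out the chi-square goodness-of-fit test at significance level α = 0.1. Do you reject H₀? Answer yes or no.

n = 103; E_i = n·p_i = [31.69, 31.69, 31.69, 7.92]
χ² = (20−31.69)²/31.69 + (32−31.69)²/31.69 + (15−31.69)²/31.69 + (36−7.92)²/7.92 = 112.6044
df = 3
p-value (upper-tail) = 0.00000
At α=0.1: p < α → reject H₀

reject H₀: yes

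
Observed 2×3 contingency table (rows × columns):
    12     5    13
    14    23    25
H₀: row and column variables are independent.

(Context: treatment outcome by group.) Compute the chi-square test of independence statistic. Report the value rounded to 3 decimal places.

Row totals [30, 62], col totals [26, 28, 38], n=92
χ² = (12−8.48)²/8.48 + (5−9.13)²/9.13 + (13−12.39)²/12.39 + (14−17.52)²/17.52 + (23−18.87)²/18.87 + (25−25.61)²/25.61 = 4.9877
df = 2

test statistic = 4.988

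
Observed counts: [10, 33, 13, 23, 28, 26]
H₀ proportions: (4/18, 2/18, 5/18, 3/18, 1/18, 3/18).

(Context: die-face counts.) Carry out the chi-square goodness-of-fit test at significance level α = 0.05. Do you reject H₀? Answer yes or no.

n = 133; E_i = n·p_i = [29.56, 14.78, 36.94, 22.17, 7.39, 22.17]
χ² = (10−29.56)²/29.56 + (33−14.78)²/14.78 + (13−36.94)²/36.94 + (23−22.17)²/22.17 + (28−7.39)²/7.39 + (26−22.17)²/22.17 = 109.1158
df = 5
p-value (upper-tail) = 0.00000
At α=0.05: p < α → reject H₀

reject H₀: yes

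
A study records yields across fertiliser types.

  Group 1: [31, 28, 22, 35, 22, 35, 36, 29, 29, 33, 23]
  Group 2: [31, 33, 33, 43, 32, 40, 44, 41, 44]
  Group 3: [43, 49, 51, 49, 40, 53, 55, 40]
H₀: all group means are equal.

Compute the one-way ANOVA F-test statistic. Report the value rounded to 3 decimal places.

Group means [29.36, 37.89, 47.50], grand mean 37.286
SSB = Σnᵢ(x̄ᵢ−x̄)² = 1528.280; SSW = ΣΣ(x−x̄ᵢ)² = 755.434
MSB = 1528.280/2 = 764.1400; MSW = 755.434/25 = 30.2174
F = MSB/MSW = 25.2881
df = (2, 25)

test statistic = 25.288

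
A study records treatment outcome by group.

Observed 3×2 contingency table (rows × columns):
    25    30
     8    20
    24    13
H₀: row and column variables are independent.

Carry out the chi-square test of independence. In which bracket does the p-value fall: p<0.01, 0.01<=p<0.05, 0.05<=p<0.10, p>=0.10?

Row totals [55, 28, 37], col totals [57, 63], n=120
χ² = (25−26.12)²/26.12 + (30−28.88)²/28.88 + (8−13.30)²/13.30 + (20−14.70)²/14.70 + (24−17.57)²/17.57 + (13−19.43)²/19.43 = 8.5891
df = 2
p-value (upper-tail) = 0.01364
→ bracket: 0.01<=p<0.05

p-value bracket: 0.01<=p<0.05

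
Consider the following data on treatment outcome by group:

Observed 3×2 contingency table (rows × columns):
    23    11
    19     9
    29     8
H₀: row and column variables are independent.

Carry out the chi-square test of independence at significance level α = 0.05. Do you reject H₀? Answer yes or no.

reject H₀: no

Row totals [34, 28, 37], col totals [71, 28], n=99
χ² = (23−24.38)²/24.38 + (11−9.62)²/9.62 + (19−20.08)²/20.08 + (9−7.92)²/7.92 + (29−26.54)²/26.54 + (8−10.46)²/10.46 = 1.2928
df = 2
p-value (upper-tail) = 0.52394
At α=0.05: p ≥ α → fail to reject H₀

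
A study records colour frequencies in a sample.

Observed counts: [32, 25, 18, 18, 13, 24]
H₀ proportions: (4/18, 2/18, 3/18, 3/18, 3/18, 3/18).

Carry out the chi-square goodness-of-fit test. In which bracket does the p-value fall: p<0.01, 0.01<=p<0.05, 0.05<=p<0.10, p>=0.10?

n = 130; E_i = n·p_i = [28.89, 14.44, 21.67, 21.67, 21.67, 21.67]
χ² = (32−28.89)²/28.89 + (25−14.44)²/14.44 + (18−21.67)²/21.67 + (18−21.67)²/21.67 + (13−21.67)²/21.67 + (24−21.67)²/21.67 = 13.0077
df = 5
p-value (upper-tail) = 0.02331
→ bracket: 0.01<=p<0.05

p-value bracket: 0.01<=p<0.05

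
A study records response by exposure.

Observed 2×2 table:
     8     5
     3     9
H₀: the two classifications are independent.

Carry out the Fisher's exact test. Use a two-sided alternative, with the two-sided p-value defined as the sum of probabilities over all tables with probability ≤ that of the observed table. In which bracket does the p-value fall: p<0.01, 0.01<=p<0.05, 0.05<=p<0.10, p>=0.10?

p-value bracket: p>=0.10

Margins: r₁=13, r₂=12, c₁=11, c₂=14, n=25
p_obs = C(13,8)·C(12,3)/C(25,11); sum pmf over tables with pmf ≤ p_obs
p-value (two-sided) = 0.11070
→ bracket: p>=0.10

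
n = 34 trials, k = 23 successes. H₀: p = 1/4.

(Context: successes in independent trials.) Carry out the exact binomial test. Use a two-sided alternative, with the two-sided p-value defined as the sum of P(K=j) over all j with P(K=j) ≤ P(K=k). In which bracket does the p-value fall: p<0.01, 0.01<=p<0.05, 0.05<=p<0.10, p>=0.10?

p-value bracket: p<0.01

Exact binomial: n=34, k=23, p₀=1/4=0.2500
P(X=j) = C(n,j)·p₀^j·(1−p₀)^(n−j); p = Σ P(X=j) over j with P(X=j) ≤ P(X=23)
p-value (two-sided) = 0.00000
→ bracket: p<0.01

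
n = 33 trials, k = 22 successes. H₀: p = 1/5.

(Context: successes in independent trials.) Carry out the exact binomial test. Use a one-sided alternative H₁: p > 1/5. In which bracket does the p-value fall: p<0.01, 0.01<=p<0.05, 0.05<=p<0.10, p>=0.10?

p-value bracket: p<0.01

Exact binomial: n=33, k=22, p₀=1/5=0.2000
P(X≥22) from Σ C(n,i)·p₀^i·(1−p₀)^(n−i)
p-value (one-sided, H₁ greater) = 0.00000
→ bracket: p<0.01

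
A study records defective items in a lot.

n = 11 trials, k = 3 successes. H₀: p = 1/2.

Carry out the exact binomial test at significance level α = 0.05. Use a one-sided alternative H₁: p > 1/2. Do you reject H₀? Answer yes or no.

reject H₀: no

Exact binomial: n=11, k=3, p₀=1/2=0.5000
P(X≥3) from Σ C(n,i)·p₀^i·(1−p₀)^(n−i)
p-value (one-sided, H₁ greater) = 0.96729
At α=0.05: p ≥ α → fail to reject H₀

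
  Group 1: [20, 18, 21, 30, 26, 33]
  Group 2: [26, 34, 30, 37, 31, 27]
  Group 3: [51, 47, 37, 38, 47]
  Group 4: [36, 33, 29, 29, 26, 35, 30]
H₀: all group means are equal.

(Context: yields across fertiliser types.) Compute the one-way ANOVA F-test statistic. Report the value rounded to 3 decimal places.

Group means [24.67, 30.83, 44.00, 31.14], grand mean 32.125
SSB = Σnᵢ(x̄ᵢ−x̄)² = 1055.601; SSW = ΣΣ(x−x̄ᵢ)² = 497.024
MSB = 1055.601/3 = 351.8671; MSW = 497.024/20 = 24.8512
F = MSB/MSW = 14.1590
df = (3, 20)

test statistic = 14.159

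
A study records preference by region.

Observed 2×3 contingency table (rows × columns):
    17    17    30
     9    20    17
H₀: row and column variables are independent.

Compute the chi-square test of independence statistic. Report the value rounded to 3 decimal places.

test statistic = 3.447

Row totals [64, 46], col totals [26, 37, 47], n=110
χ² = (17−15.13)²/15.13 + (17−21.53)²/21.53 + (30−27.35)²/27.35 + (9−10.87)²/10.87 + (20−15.47)²/15.47 + (17−19.65)²/19.65 = 3.4474
df = 2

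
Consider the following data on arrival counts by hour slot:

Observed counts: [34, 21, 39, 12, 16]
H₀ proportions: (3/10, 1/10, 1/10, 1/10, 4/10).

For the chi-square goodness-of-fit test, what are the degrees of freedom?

degrees of freedom = 4

df = k − 1 = 5 − 1 = 4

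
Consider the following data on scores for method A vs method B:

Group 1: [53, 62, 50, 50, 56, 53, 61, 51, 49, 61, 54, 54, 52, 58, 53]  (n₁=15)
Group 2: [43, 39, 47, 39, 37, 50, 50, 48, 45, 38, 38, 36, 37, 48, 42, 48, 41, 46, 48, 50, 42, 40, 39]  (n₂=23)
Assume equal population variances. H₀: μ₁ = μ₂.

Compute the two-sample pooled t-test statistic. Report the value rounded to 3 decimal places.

test statistic = 7.455

x̄₁=54.467, s₁=4.240, n₁=15
x̄₂=43.087, s₂=4.814, n₂=23
s_p² = [14·4.240² + 22·4.814²]/36 = 21.1544
SE = √(s_p²·(1/15+1/23)) = 1.5265
t = (54.467−43.087)/1.5265 = 7.4550
df = 36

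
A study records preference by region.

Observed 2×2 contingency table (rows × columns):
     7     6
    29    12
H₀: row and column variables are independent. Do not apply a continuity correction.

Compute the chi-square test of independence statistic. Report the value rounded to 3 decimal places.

test statistic = 1.266

Row totals [13, 41], col totals [36, 18], n=54
χ² = (7−8.67)²/8.67 + (6−4.33)²/4.33 + (29−27.33)²/27.33 + (12−13.67)²/13.67 = 1.2664
df = 1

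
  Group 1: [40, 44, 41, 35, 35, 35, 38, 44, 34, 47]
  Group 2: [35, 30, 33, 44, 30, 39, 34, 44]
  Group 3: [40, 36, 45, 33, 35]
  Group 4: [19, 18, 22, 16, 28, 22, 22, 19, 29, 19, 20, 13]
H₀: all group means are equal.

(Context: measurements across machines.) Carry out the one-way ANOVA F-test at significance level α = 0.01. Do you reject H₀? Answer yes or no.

Group means [39.30, 36.12, 37.80, 20.58], grand mean 31.943
SSB = Σnᵢ(x̄ᵢ−x̄)² = 2401.194; SSW = ΣΣ(x−x̄ᵢ)² = 730.692
MSB = 2401.194/3 = 800.3980; MSW = 730.692/31 = 23.5707
F = MSB/MSW = 33.9573
df = (3, 31)
p-value (upper-tail) = 0.00000
At α=0.01: p < α → reject H₀

reject H₀: yes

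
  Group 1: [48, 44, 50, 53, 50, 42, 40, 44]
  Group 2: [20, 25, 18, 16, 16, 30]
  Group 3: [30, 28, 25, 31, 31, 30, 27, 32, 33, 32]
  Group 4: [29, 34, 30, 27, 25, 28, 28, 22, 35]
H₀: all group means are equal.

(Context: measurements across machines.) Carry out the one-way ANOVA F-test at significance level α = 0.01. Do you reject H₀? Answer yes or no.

Group means [46.38, 20.83, 29.90, 28.67], grand mean 31.909
SSB = Σnᵢ(x̄ᵢ−x̄)² = 2545.119; SSW = ΣΣ(x−x̄ᵢ)² = 489.608
MSB = 2545.119/3 = 848.3730; MSW = 489.608/29 = 16.8830
F = MSB/MSW = 50.2500
df = (3, 29)
p-value (upper-tail) = 0.00000
At α=0.01: p < α → reject H₀

reject H₀: yes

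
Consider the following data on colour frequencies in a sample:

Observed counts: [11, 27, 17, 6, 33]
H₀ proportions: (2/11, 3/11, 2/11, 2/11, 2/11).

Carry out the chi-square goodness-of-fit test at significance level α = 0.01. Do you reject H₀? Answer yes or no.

n = 94; E_i = n·p_i = [17.09, 25.64, 17.09, 17.09, 17.09]
χ² = (11−17.09)²/17.09 + (27−25.64)²/25.64 + (17−17.09)²/17.09 + (6−17.09)²/17.09 + (33−17.09)²/17.09 = 24.2500
df = 4
p-value (upper-tail) = 0.00007
At α=0.01: p < α → reject H₀

reject H₀: yes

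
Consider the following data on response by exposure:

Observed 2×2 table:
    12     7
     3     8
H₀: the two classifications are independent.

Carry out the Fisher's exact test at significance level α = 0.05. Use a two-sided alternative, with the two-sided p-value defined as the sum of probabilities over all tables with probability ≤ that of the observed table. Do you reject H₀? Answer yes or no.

reject H₀: no

Margins: r₁=19, r₂=11, c₁=15, c₂=15, n=30
p_obs = C(19,12)·C(11,3)/C(30,15); sum pmf over tables with pmf ≤ p_obs
p-value (two-sided) = 0.12814
At α=0.05: p ≥ α → fail to reject H₀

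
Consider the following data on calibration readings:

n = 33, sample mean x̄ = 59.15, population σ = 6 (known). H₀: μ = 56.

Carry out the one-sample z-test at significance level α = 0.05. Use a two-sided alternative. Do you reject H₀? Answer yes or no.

reject H₀: yes

SE = σ/√n = 6/√33 = 1.0445
z = (x̄−μ₀)/SE = (59.15−56)/1.0445 = 3.0159
p-value (two-sided) = 0.00256
At α=0.05: p < α → reject H₀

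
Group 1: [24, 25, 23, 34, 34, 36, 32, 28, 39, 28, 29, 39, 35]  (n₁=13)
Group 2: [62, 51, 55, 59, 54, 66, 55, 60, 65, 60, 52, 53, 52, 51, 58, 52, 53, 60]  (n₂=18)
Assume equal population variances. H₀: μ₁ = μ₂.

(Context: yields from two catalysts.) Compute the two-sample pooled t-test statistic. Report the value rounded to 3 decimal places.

test statistic = -13.657

x̄₁=31.231, s₁=5.464, n₁=13
x̄₂=56.556, s₂=4.817, n₂=18
s_p² = [12·5.464² + 17·4.817²]/29 = 25.9570
SE = √(s_p²·(1/13+1/18)) = 1.8544
t = (31.231−56.556)/1.8544 = -13.6567
df = 29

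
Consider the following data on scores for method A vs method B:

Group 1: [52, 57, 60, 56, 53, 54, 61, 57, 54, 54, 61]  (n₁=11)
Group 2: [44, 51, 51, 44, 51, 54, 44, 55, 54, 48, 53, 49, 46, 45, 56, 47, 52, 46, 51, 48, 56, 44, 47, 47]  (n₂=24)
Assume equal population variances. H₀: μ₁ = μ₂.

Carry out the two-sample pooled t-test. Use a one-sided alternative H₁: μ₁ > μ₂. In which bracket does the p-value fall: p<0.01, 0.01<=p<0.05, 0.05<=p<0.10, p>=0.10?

p-value bracket: p<0.01

x̄₁=56.273, s₁=3.228, n₁=11
x̄₂=49.292, s₂=4.016, n₂=24
s_p² = [10·3.228² + 23·4.016²]/33 = 14.3982
SE = √(s_p²·(1/11+1/24)) = 1.3816
t = (56.273−49.292)/1.3816 = 5.0528
df = 33
p-value (one-sided, H₁ greater) = 0.00001
→ bracket: p<0.01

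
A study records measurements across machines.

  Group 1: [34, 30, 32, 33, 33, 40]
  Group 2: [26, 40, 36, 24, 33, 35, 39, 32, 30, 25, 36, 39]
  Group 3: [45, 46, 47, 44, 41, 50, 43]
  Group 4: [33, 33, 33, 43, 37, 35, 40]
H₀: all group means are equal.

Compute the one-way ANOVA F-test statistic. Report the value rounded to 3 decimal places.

test statistic = 12.343

Group means [33.67, 32.92, 45.14, 36.29], grand mean 36.469
SSB = Σnᵢ(x̄ᵢ−x̄)² = 725.433; SSW = ΣΣ(x−x̄ᵢ)² = 548.536
MSB = 725.433/3 = 241.8110; MSW = 548.536/28 = 19.5906
F = MSB/MSW = 12.3432
df = (3, 28)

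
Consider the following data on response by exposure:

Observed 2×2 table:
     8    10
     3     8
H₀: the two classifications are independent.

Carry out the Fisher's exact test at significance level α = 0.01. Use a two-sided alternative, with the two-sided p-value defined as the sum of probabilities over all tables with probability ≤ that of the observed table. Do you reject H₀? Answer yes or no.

reject H₀: no

Margins: r₁=18, r₂=11, c₁=11, c₂=18, n=29
p_obs = C(18,8)·C(11,3)/C(29,11); sum pmf over tables with pmf ≤ p_obs
p-value (two-sided) = 0.44856
At α=0.01: p ≥ α → fail to reject H₀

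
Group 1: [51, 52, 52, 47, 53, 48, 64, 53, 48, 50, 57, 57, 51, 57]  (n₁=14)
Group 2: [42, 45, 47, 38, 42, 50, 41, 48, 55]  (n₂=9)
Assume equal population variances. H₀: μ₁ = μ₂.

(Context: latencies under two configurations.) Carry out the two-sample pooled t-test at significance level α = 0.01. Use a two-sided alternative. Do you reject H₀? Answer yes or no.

x̄₁=52.857, s₁=4.589, n₁=14
x̄₂=45.333, s₂=5.244, n₂=9
s_p² = [13·4.589² + 8·5.244²]/21 = 23.5102
SE = √(s_p²·(1/14+1/9)) = 2.0716
t = (52.857−45.333)/2.0716 = 3.6319
df = 21
p-value (two-sided) = 0.00156
At α=0.01: p < α → reject H₀

reject H₀: yes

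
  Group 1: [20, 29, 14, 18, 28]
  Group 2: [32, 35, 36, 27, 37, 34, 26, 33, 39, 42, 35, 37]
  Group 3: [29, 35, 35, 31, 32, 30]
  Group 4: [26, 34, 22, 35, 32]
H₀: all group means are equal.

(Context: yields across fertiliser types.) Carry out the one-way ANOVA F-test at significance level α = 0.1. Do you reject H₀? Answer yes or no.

Group means [21.80, 34.42, 32.00, 29.80], grand mean 30.821
SSB = Σnᵢ(x̄ᵢ−x̄)² = 575.590; SSW = ΣΣ(x−x̄ᵢ)² = 554.517
MSB = 575.590/3 = 191.8635; MSW = 554.517/24 = 23.1049
F = MSB/MSW = 8.3040
df = (3, 24)
p-value (upper-tail) = 0.00058
At α=0.1: p < α → reject H₀

reject H₀: yes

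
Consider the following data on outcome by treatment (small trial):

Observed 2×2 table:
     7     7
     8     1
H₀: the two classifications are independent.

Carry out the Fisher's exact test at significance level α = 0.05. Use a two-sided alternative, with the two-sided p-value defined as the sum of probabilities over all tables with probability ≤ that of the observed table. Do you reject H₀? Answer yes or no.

reject H₀: no

Margins: r₁=14, r₂=9, c₁=15, c₂=8, n=23
p_obs = C(14,7)·C(9,8)/C(23,15); sum pmf over tables with pmf ≤ p_obs
p-value (two-sided) = 0.08576
At α=0.05: p ≥ α → fail to reject H₀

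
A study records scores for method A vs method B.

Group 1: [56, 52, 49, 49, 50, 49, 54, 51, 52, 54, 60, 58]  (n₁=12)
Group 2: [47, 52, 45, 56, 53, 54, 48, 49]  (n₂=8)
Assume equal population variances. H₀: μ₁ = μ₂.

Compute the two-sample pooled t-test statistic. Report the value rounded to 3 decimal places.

test statistic = 1.373

x̄₁=52.833, s₁=3.664, n₁=12
x̄₂=50.500, s₂=3.817, n₂=8
s_p² = [11·3.664² + 7·3.817²]/18 = 13.8704
SE = √(s_p²·(1/12+1/8)) = 1.6999
t = (52.833−50.500)/1.6999 = 1.3726
df = 18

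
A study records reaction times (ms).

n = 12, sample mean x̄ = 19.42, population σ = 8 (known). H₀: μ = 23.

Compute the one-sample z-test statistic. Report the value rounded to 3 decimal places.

SE = σ/√n = 8/√12 = 2.3094
z = (x̄−μ₀)/SE = (19.42−23)/2.3094 = -1.5502

test statistic = -1.550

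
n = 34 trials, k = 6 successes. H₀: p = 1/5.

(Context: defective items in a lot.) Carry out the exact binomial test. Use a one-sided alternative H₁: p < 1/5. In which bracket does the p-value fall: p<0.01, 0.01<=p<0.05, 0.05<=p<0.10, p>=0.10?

Exact binomial: n=34, k=6, p₀=1/5=0.2000
P(X≤6) from Σ C(n,i)·p₀^i·(1−p₀)^(n−i)
p-value (one-sided, H₁ less) = 0.46614
→ bracket: p>=0.10

p-value bracket: p>=0.10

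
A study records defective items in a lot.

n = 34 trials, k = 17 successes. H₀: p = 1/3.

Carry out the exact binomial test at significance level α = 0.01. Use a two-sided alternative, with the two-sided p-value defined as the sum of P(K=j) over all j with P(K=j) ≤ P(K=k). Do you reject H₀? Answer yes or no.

reject H₀: no

Exact binomial: n=34, k=17, p₀=1/3=0.3333
P(X=j) = C(n,j)·p₀^j·(1−p₀)^(n−j); p = Σ P(X=j) over j with P(X=j) ≤ P(X=17)
p-value (two-sided) = 0.04553
At α=0.01: p ≥ α → fail to reject H₀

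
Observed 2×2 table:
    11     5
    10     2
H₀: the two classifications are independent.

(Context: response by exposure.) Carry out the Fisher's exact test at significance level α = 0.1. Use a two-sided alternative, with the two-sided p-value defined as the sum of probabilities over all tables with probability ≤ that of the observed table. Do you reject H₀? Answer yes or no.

reject H₀: no

Margins: r₁=16, r₂=12, c₁=21, c₂=7, n=28
p_obs = C(16,11)·C(12,10)/C(28,21); sum pmf over tables with pmf ≤ p_obs
p-value (two-sided) = 0.66184
At α=0.1: p ≥ α → fail to reject H₀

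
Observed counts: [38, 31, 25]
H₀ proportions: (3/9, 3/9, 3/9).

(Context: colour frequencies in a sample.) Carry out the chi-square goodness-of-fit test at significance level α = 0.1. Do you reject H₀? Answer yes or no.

n = 94; E_i = n·p_i = [31.33, 31.33, 31.33]
χ² = (38−31.33)²/31.33 + (31−31.33)²/31.33 + (25−31.33)²/31.33 = 2.7021
df = 2
p-value (upper-tail) = 0.25896
At α=0.1: p ≥ α → fail to reject H₀

reject H₀: no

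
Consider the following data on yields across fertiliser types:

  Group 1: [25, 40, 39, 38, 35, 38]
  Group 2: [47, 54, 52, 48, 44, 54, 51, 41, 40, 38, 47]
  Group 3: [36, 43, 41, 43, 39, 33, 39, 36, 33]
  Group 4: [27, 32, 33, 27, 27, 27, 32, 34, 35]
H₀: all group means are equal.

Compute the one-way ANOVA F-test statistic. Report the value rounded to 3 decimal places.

Group means [35.83, 46.91, 38.11, 30.44], grand mean 38.514
SSB = Σnᵢ(x̄ᵢ−x̄)² = 1405.889; SSW = ΣΣ(x−x̄ᵢ)² = 680.854
MSB = 1405.889/3 = 468.6298; MSW = 680.854/31 = 21.9630
F = MSB/MSW = 21.3372
df = (3, 31)

test statistic = 21.337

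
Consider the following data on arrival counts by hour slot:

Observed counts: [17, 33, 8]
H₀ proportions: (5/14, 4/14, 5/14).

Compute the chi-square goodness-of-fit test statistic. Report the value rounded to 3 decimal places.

n = 58; E_i = n·p_i = [20.71, 16.57, 20.71]
χ² = (17−20.71)²/20.71 + (33−16.57)²/16.57 + (8−20.71)²/20.71 = 24.7569
df = 2

test statistic = 24.757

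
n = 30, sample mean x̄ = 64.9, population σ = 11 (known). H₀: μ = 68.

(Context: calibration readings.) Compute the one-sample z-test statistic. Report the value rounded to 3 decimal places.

SE = σ/√n = 11/√30 = 2.0083
z = (x̄−μ₀)/SE = (64.9−68)/2.0083 = -1.5436

test statistic = -1.544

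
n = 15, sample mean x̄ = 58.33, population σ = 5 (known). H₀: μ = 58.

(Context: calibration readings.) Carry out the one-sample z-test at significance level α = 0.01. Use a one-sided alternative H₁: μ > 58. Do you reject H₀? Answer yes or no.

reject H₀: no

SE = σ/√n = 5/√15 = 1.2910
z = (x̄−μ₀)/SE = (58.33−58)/1.2910 = 0.2556
p-value (one-sided, H₁ greater) = 0.39912
At α=0.01: p ≥ α → fail to reject H₀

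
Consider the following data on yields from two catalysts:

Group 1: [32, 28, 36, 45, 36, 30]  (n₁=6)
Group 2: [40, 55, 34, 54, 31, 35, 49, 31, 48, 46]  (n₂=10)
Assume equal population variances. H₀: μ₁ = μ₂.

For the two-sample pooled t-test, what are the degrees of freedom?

df = n₁ + n₂ − 2 = 6 + 10 − 2 = 14

degrees of freedom = 14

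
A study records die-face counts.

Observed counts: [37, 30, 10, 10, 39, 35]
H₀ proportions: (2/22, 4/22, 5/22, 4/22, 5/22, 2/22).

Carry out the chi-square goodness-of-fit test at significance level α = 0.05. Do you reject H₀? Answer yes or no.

n = 161; E_i = n·p_i = [14.64, 29.27, 36.59, 29.27, 36.59, 14.64]
χ² = (37−14.64)²/14.64 + (30−29.27)²/29.27 + (10−36.59)²/36.59 + (10−29.27)²/29.27 + (39−36.59)²/36.59 + (35−14.64)²/14.64 = 94.6919
df = 5
p-value (upper-tail) = 0.00000
At α=0.05: p < α → reject H₀

reject H₀: yes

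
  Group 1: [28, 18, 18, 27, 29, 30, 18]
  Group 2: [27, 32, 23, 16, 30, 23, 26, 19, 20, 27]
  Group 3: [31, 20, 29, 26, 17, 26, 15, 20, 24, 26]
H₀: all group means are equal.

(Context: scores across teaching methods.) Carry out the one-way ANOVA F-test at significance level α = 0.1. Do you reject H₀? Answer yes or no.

Group means [24.00, 24.30, 23.40], grand mean 23.889
SSB = Σnᵢ(x̄ᵢ−x̄)² = 4.167; SSW = ΣΣ(x−x̄ᵢ)² = 666.500
MSB = 4.167/2 = 2.0833; MSW = 666.500/24 = 27.7708
F = MSB/MSW = 0.0750
df = (2, 24)
p-value (upper-tail) = 0.92794
At α=0.1: p ≥ α → fail to reject H₀

reject H₀: no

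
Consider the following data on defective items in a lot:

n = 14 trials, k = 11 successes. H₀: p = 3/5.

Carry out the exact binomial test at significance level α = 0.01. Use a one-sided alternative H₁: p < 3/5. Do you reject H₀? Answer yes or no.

reject H₀: no

Exact binomial: n=14, k=11, p₀=3/5=0.6000
P(X≤11) from Σ C(n,i)·p₀^i·(1−p₀)^(n−i)
p-value (one-sided, H₁ less) = 0.96021
At α=0.01: p ≥ α → fail to reject H₀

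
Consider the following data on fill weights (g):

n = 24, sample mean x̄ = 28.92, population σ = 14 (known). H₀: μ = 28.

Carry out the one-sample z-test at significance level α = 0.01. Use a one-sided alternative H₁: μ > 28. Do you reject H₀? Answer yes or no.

reject H₀: no

SE = σ/√n = 14/√24 = 2.8577
z = (x̄−μ₀)/SE = (28.92−28)/2.8577 = 0.3219
p-value (one-sided, H₁ greater) = 0.37375
At α=0.01: p ≥ α → fail to reject H₀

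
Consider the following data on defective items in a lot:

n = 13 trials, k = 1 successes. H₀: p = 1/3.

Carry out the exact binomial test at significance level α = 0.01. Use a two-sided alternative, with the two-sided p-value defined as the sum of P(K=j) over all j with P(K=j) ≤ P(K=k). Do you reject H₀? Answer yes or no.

reject H₀: no

Exact binomial: n=13, k=1, p₀=1/3=0.3333
P(X=j) = C(n,j)·p₀^j·(1−p₀)^(n−j); p = Σ P(X=j) over j with P(X=j) ≤ P(X=1)
p-value (two-sided) = 0.07319
At α=0.01: p ≥ α → fail to reject H₀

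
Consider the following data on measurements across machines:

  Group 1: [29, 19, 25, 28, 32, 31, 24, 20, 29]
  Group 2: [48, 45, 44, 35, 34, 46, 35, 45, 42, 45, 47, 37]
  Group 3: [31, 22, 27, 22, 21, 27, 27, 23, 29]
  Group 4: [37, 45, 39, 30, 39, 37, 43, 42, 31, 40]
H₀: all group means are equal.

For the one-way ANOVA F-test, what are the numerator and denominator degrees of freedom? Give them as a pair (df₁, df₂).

k = 4 groups, N = 40 total
df = (k−1, N−k) = (4−1, 40−4) = (3, 36)

degrees of freedom = [3, 36]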